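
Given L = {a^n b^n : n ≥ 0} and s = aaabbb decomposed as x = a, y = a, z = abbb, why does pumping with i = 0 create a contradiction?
xy⁰z = aabbb ∉ L

Pumping with i = 0 replaces y = a by y⁰ = ε:
- Original: s = xyz = aaabbb; aaabbb = a^3 b^3 has equal counts (3 = 3), so it is in L
- Pumped: xy⁰z = a · ε · abbb = aabbb
- aabbb has 2 a's and 3 b's; 2 ≠ 3, so it is not in L

The pumping lemma would require xy⁰z ∈ L, so this decomposition yields a contradiction.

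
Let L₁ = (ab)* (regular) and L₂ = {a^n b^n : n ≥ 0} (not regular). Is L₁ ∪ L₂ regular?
No — L₁ ∪ L₂ is not regular.

Let U = (ab)* ∪ {a^n b^n}. If U were regular, then U ∩ aa*bb* would be regular (closure under intersection with a regular language). But (ab)* ∩ aa*bb* = {ab} and {a^n b^n} ∩ aa*bb* = {a^n b^n : n ≥ 1}, so U ∩ aa*bb* = {a^n b^n : n ≥ 1}, which is not regular. Hence U is not regular.

Note that the bare facts "L₁ regular, L₂ non-regular" do not settle the question by themselves: the closure of regular languages under ∪, ∩, complement and difference applies only when BOTH operands are regular. With a non-regular operand the result can come out regular or non-regular depending on the specific languages, so one has to work out L₁ ∪ L₂ for this particular pair, as above.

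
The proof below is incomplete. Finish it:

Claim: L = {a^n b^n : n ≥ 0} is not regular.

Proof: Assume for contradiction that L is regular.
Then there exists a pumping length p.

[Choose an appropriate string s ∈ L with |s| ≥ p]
s = a^p b^p

This string is in L (has equal a's and b's) and has length 2p ≥ p.
Any decomposition xyz with |xy| ≤ p means y consists only of a's,
so pumping will unbalance the counts.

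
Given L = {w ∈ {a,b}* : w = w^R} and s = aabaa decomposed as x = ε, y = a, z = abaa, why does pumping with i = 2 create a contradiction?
xy²z = aaabaa ∉ L

Pumping with i = 2 replaces y = a by y² = aa:
- Original: s = xyz = aabaa; aabaa reversed is aabaa, the same string, so it is a palindrome and is in L
- Pumped: xy²z = ε · aa · abaa = aaabaa
- aaabaa reversed is aabaaa ≠ aaabaa, so it is not a palindrome and is not in L

The pumping lemma would require xy²z ∈ L, so this decomposition yields a contradiction.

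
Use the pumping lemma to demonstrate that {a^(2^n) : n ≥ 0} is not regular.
Assume for contradiction that L is regular, and let p ≥ 1 be the pumping length given by the pumping lemma.
Choose s = a^(2^p). Then s ∈ L and |s| = 2^p ≥ p.
By the pumping lemma, s = xyz for some x, y, z with |xy| ≤ p, |y| ≥ 1, and xy^i z ∈ L for every i ≥ 0.
Here y = a^k for some k with 1 ≤ k ≤ |xy| ≤ p, and p < 2^p.

Take i = 2: |xy²z| = 2^p + k.
Now 2^p < 2^p + k ≤ 2^p + p < 2^p + 2^p = 2^(p+1).
So |xy²z| lies strictly between the consecutive powers of two 2^p and 2^(p+1), hence is not a power of 2, and xy²z ∉ L.

This contradicts the pumping lemma, which requires xy^i z ∈ L for all i ≥ 0.
Hence L = {a^(2^n) : n ≥ 0} is not regular. ∎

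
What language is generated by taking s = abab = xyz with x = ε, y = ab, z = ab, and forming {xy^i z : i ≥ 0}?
{xy^i z : i ≥ 0} = {(ab)^(i+1) : i ≥ 0} = {ab, abab, ababab, ...}

With x = ε, y = ab, z = ab: Pumping 'ab' gives strings of alternating a's and b's.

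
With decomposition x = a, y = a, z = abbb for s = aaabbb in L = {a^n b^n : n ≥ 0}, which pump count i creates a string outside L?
i = 0

xy⁰z = a · ε · abbb = aabbb; aabbb has 2 a's and 3 b's; 2 ≠ 3, so it is not in L.
(Other choices also work, e.g. i = 2, 3; only i = 1 is guaranteed to stay in L since xy¹z = s.)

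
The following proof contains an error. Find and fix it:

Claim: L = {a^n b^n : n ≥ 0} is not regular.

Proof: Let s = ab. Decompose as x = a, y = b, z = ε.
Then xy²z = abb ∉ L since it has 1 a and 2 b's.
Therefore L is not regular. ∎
Error: The string s = ab might be shorter than the pumping length p.

Correction: Choose s = a^p b^p to ensure |s| ≥ p. Also, the decomposition is wrong: with |xy| ≤ p, y cannot include b's when s starts with p a's.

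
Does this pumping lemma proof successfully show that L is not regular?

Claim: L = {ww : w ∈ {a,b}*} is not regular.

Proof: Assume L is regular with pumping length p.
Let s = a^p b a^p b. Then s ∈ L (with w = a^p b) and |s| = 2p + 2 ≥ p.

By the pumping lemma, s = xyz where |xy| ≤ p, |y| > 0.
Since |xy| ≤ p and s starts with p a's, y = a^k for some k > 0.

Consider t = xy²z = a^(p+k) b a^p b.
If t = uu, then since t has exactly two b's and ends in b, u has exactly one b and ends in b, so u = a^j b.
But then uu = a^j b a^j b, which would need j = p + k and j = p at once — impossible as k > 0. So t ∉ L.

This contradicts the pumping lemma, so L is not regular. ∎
The proof is correct.

This proof is valid because:
1. s = a^p b a^p b is in L and is chosen in terms of p, so |s| ≥ p holds for every p
2. The decomposition analysis is correct: |xy| ≤ p forces y to lie inside the leading a's
3. The contradiction is valid: the argument shows a^(p+k) b a^p b cannot be split into two equal halves
4. The conclusion follows logically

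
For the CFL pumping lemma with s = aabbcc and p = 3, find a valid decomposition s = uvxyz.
u='aa', v='b', x='b', y='c', z='c'

For s = aabbcc with pumping length p = 3:

One valid decomposition:
- u = 'aa'
- v = 'b'
- x = 'b'
- y = 'c'
- z = 'c'

Verification:
- uvxyz = 'aa' + 'b' + 'b' + 'c' + 'c' = aabbcc ✓
- |vxy| = |'bbc'| = 3 ≤ 3 ✓
- |vy| = |'bc'| = 2 > 0 ✓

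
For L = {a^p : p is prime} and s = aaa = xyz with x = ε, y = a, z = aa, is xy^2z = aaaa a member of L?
No

xy²z = ε · aa · aa = aaaa.
aaaa has length 4 = 2 × 2, which is not prime, so it is not in L.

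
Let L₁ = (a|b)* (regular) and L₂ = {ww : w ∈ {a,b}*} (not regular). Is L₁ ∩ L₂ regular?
No — L₁ ∩ L₂ is not regular.

(a|b)* is all strings over {a,b}, so L₁ ∩ L₂ = {ww : w ∈ {a,b}*} = L₂ itself, which is not regular (pump s = a^p b a^p b).

Note that the bare facts "L₁ regular, L₂ non-regular" do not settle the question by themselves: the closure of regular languages under ∪, ∩, complement and difference applies only when BOTH operands are regular. With a non-regular operand the result can come out regular or non-regular depending on the specific languages, so one has to work out L₁ ∩ L₂ for this particular pair, as above.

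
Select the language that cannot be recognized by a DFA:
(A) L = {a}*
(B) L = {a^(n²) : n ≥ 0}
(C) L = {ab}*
(B) {a^(n²) : n ≥ 0}

(B) L = {a^(n²) : n ≥ 0} is NOT regular.

The pumping lemma can be used to prove this:
After pumping, length is no longer a perfect square

The other languages are regular because they can be recognized by finite automata.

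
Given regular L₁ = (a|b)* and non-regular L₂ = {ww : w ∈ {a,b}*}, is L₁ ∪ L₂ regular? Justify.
Yes — L₁ ∪ L₂ is regular.

{ww} ⊆ (a|b)*, so L₁ ∪ L₂ = (a|b)*, which is regular.

Note that the bare facts "L₁ regular, L₂ non-regular" do not settle the question by themselves: the closure of regular languages under ∪, ∩, complement and difference applies only when BOTH operands are regular. With a non-regular operand the result can come out regular or non-regular depending on the specific languages, so one has to work out L₁ ∪ L₂ for this particular pair, as above.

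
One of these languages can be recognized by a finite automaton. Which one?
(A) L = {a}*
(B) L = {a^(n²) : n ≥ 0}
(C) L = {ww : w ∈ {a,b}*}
(A) {a}*

(A) L = {a}* is regular.

This can be recognized by a finite automaton (DFA/NFA).
Regular expressions like {a}* define regular languages.

The other choices are not regular:
- {ww : w ∈ {a,b}*}: After pumping, the two halves no longer match
- {a^(n²) : n ≥ 0}: After pumping, length is no longer a perfect square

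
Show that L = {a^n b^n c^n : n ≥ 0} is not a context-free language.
Assume for contradiction that L is context-free, and let p ≥ 1 be the pumping length given by the pumping lemma for CFLs.
Choose s = a^p b^p c^p. Then s ∈ L and |s| = 3p ≥ p.
By the CFL pumping lemma, s = uvxyz for some u, v, x, y, z with |vxy| ≤ p, |vy| ≥ 1, and uv^i xy^i z ∈ L for every i ≥ 0.

Because |vxy| ≤ p, the window vxy cannot contain both an a and a c: any substring of s containing both must include the entire block b^p plus at least one a and one c, so it has length ≥ p + 2 > p.
Hence at least one of the letters a, c does not occur in vy at all.

Take i = 0: the string uxz is obtained from s by deleting |vy| ≥ 1 symbols, so |uxz| = 3p − |vy| < 3p.
But the letter (a or c) that does not occur in vy still occurs exactly p times in uxz. Every string of L with exactly p copies of some letter is a^p b^p c^p, of length 3p. Since |uxz| < 3p, uxz ∉ L.

This contradicts the CFL pumping lemma, which requires uv^i xy^i z ∈ L for all i ≥ 0.
Hence L = {a^n b^n c^n : n ≥ 0} is not context-free. ∎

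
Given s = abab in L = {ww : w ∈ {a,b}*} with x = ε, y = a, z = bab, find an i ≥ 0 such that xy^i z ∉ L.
i = 0

xy⁰z = ε · ε · bab = bab; bab has odd length 3, so it cannot be written as ww and is not in L.
(Other choices also work, e.g. i = 2, 3; only i = 1 is guaranteed to stay in L since xy¹z = s.)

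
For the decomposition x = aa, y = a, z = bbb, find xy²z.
aaaabbb

Given x = 'aa', y = 'a', z = 'bbb' and i = 2:

xy^2z = x + y·y·...·y (2 times) + z
       = 'aa' + 'a'^2 + 'bbb'
       = 'aa' + 'aa' + 'bbb'
       = 'aaaabbb'

The pumped string is 'aaaabbb' with length 7.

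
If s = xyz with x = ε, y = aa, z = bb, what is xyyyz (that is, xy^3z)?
aaaaaabb

Given x = '', y = 'aa', z = 'bb' and i = 3:

xy^3z = x + y·y·...·y (3 times) + z
       = '' + 'aa'^3 + 'bb'
       = '' + 'aaaaaa' + 'bb'
       = 'aaaaaabb'

The pumped string is 'aaaaaabb' with length 8.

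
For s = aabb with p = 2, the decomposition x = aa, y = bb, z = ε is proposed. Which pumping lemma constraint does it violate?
Violated: |xy| ≤ p

The decomposition x = aa, y = bb, z = ε for s = aabb with p = 2
violates the constraint: |xy| ≤ p

|xy| = |aabb| = 4 > 2 = p. The decomposition puts too many characters in xy.

Pumping lemma constraints:
1. xyz = s (decomposition is valid)
2. |xy| ≤ p
3. |y| > 0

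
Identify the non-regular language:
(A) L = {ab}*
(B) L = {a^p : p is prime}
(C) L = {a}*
(B) {a^p : p is prime}

(B) L = {a^p : p is prime} is NOT regular.

The pumping lemma can be used to prove this:
After pumping, the length becomes composite

The other languages are regular because they can be recognized by finite automata.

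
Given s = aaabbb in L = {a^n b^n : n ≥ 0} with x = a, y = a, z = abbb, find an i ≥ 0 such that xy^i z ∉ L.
i = 0

xy⁰z = a · ε · abbb = aabbb; aabbb has 2 a's and 3 b's; 2 ≠ 3, so it is not in L.
(Other choices also work, e.g. i = 2, 3; only i = 1 is guaranteed to stay in L since xy¹z = s.)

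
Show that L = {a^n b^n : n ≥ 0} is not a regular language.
Assume for contradiction that L is regular, and let p ≥ 1 be the pumping length given by the pumping lemma.
Choose s = a^p b^p. Then s ∈ L and |s| = 2p ≥ p.
By the pumping lemma, s = xyz for some x, y, z with |xy| ≤ p, |y| ≥ 1, and xy^i z ∈ L for every i ≥ 0.
Since |xy| ≤ p and the first p symbols of s are all a's, we must have y = a^k for some k with 1 ≤ k ≤ p.

Take i = 2: xy²z = a^(p + k) b^p.
This string has p + k a's but p b's, and p + k > p because k ≥ 1. So xy²z ∉ L.

This contradicts the pumping lemma, which requires xy^i z ∈ L for all i ≥ 0.
Hence L = {a^n b^n : n ≥ 0} is not regular. ∎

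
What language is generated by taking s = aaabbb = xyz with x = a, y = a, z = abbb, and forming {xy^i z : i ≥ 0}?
{xy^i z : i ≥ 0} = {a^(2+i) b^3 : i ≥ 0} = {aabbb, aaabbb, aaaabbb, ...}

With x = a, y = a, z = abbb: Starting with aaabbb and pumping the second 'a', we get strings with 2+i a's followed by 3 b's for i = 0, 1, 2, ...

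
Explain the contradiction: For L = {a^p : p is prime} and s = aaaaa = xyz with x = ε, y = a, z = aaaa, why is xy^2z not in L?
xy²z = aaaaaa ∉ L

Pumping with i = 2 replaces y = a by y² = aa:
- Original: s = xyz = aaaaa; aaaaa has length 5, which is prime, so it is in L
- Pumped: xy²z = ε · aa · aaaa = aaaaaa
- aaaaaa has length 6 = 2 × 3, which is not prime, so it is not in L

The pumping lemma would require xy²z ∈ L, so this decomposition yields a contradiction.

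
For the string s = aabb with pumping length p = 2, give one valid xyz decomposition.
x = 'a', y = 'a', z = 'bb'

For s = aabb and p = 2, one valid decomposition is:
- x = 'a' (length 1)
- y = 'a' (length 1)
- z = 'bb' (length 2)

Verification:
- xyz = 'a' + 'a' + 'bb' = aabb ✓
- |xy| = 2 ≤ 2 ✓
- |y| = 1 > 0 ✓

All pumping lemma constraints are satisfied.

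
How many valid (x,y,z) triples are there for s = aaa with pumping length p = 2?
3

For s = 'aaa' with pumping length p = 2:

Constraints: |xy| ≤ 2, |y| > 0

Valid decompositions (|xy| ≤ p, |y| ≥ 1):
  • x='', y='a', z='aa'
  • x='a', y='a', z='a'
  • x='', y='aa', z='a'

Total count: 3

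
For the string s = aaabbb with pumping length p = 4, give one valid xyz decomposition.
x = '', y = 'aaa', z = 'bbb'

For s = aaabbb and p = 4, one valid decomposition is:
- x = '' (length 0)
- y = 'aaa' (length 3)
- z = 'bbb' (length 3)

Verification:
- xyz = '' + 'aaa' + 'bbb' = aaabbb ✓
- |xy| = 3 ≤ 4 ✓
- |y| = 3 > 0 ✓

All pumping lemma constraints are satisfied.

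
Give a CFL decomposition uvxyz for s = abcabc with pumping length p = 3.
u='ab', v='c', x='a', y='b', z='c'

For s = abcabc with pumping length p = 3:

One valid decomposition:
- u = 'ab'
- v = 'c'
- x = 'a'
- y = 'b'
- z = 'c'

Verification:
- uvxyz = 'ab' + 'c' + 'a' + 'b' + 'c' = abcabc ✓
- |vxy| = |'cab'| = 3 ≤ 3 ✓
- |vy| = |'cb'| = 2 > 0 ✓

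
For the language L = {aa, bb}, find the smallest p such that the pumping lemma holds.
p = 3

For a finite language L, the pumping lemma holds vacuously if p > max|s| for s ∈ L.

The longest string in L = {aa, bb} has length 2.
If p = 3, then no string s ∈ L has |s| ≥ p, so the condition is vacuously true.

The minimum pumping length is p = 3.

Why no smaller p works: for any p ≤ 2, the longest string s ∈ L has |s| = 2 ≥ p, so it would
have to be pumpable; but pumping up (i = 2, 3, ...) produces ever longer strings, which cannot all lie in the
finite language L. So the pumping property fails for every p ≤ 2.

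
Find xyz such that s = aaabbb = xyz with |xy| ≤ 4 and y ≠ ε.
x = '', y = 'aaa', z = 'bbb'

For s = aaabbb and p = 4, one valid decomposition is:
- x = '' (length 0)
- y = 'aaa' (length 3)
- z = 'bbb' (length 3)

Verification:
- xyz = '' + 'aaa' + 'bbb' = aaabbb ✓
- |xy| = 3 ≤ 4 ✓
- |y| = 3 > 0 ✓

All pumping lemma constraints are satisfied.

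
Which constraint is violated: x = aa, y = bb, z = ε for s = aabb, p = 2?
Violated: |xy| ≤ p

The decomposition x = aa, y = bb, z = ε for s = aabb with p = 2
violates the constraint: |xy| ≤ p

|xy| = |aabb| = 4 > 2 = p. The decomposition puts too many characters in xy.

Pumping lemma constraints:
1. xyz = s (decomposition is valid)
2. |xy| ≤ p
3. |y| > 0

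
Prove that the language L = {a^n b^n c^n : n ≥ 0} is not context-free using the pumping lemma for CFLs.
Assume for contradiction that L is context-free, and let p ≥ 1 be the pumping length given by the pumping lemma for CFLs.
Choose s = a^p b^p c^p. Then s ∈ L and |s| = 3p ≥ p.
By the CFL pumping lemma, s = uvxyz for some u, v, x, y, z with |vxy| ≤ p, |vy| ≥ 1, and uv^i xy^i z ∈ L for every i ≥ 0.

Because |vxy| ≤ p, the window vxy cannot contain both an a and a c: any substring of s containing both must include the entire block b^p plus at least one a and one c, so it has length ≥ p + 2 > p.
Hence at least one of the letters a, c does not occur in vy at all.

Take i = 0: the string uxz is obtained from s by deleting |vy| ≥ 1 symbols, so |uxz| = 3p − |vy| < 3p.
But the letter (a or c) that does not occur in vy still occurs exactly p times in uxz. Every string of L with exactly p copies of some letter is a^p b^p c^p, of length 3p. Since |uxz| < 3p, uxz ∉ L.

This contradicts the CFL pumping lemma, which requires uv^i xy^i z ∈ L for all i ≥ 0.
Hence L = {a^n b^n c^n : n ≥ 0} is not context-free. ∎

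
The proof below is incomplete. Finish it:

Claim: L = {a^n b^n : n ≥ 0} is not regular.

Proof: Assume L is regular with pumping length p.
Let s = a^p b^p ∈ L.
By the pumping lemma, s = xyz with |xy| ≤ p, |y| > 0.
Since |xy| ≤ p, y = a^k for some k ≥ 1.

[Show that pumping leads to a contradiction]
Consider xy²z = a^(p+k) b^p.

Since k ≥ 1, we have p + k > p.
So xy²z has more a's than b's: (p+k) a's vs p b's.
This means xy²z ∉ L because a^n b^n requires equal counts.

This contradicts the pumping lemma which states xy²z ∈ L.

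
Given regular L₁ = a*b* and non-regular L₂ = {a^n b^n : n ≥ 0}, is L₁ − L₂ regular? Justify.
No — L₁ − L₂ is not regular.

a*b* − {a^n b^n} = {a^n b^m : n ≠ m}. If this were regular, then its complement intersected with a*b*, namely {a^n b^n : n ≥ 0}, would be regular too (closure under complement and intersection) — contradiction. So L₁ − L₂ is not regular.

Note that the bare facts "L₁ regular, L₂ non-regular" do not settle the question by themselves: the closure of regular languages under ∪, ∩, complement and difference applies only when BOTH operands are regular. With a non-regular operand the result can come out regular or non-regular depending on the specific languages, so one has to work out L₁ − L₂ for this particular pair, as above.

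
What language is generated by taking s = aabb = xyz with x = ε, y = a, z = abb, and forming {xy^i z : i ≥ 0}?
{xy^i z : i ≥ 0} = {a^(i+1) b^2 : i ≥ 0} = {abb, aabb, aaabb, ...}

With x = ε, y = a, z = abb: Starting with aabb and pumping the first 'a' (z = abb keeps the second 'a'), we get strings with i+1 a's followed by 2 b's for i = 0, 1, 2, ...; note bb is not produced because z always contributes one a.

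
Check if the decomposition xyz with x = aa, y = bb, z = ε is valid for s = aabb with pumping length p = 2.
Violated: |xy| ≤ p

The decomposition x = aa, y = bb, z = ε for s = aabb with p = 2
violates the constraint: |xy| ≤ p

|xy| = |aabb| = 4 > 2 = p. The decomposition puts too many characters in xy.

Pumping lemma constraints:
1. xyz = s (decomposition is valid)
2. |xy| ≤ p
3. |y| > 0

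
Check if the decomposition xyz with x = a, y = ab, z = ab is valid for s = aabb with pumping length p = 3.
Violated: xyz = s

The decomposition x = a, y = ab, z = ab for s = aabb with p = 3
violates the constraint: xyz = s

xyz = 'a' + 'ab' + 'ab' = 'aabab' ≠ 'aabb' = s. The decomposition doesn't reconstruct s.

Pumping lemma constraints:
1. xyz = s (decomposition is valid)
2. |xy| ≤ p
3. |y| > 0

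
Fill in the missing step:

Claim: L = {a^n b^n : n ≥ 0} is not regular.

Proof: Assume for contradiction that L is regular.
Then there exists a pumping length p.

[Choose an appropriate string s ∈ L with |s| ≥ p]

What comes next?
s = a^p b^p

This string is in L (has equal a's and b's) and has length 2p ≥ p.
Any decomposition xyz with |xy| ≤ p means y consists only of a's,
so pumping will unbalance the counts.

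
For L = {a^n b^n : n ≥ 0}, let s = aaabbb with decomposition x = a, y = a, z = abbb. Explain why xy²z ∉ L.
xy²z = aaaabbb ∉ L

Pumping with i = 2 replaces y = a by y² = aa:
- Original: s = xyz = aaabbb; aaabbb = a^3 b^3 has equal counts (3 = 3), so it is in L
- Pumped: xy²z = a · aa · abbb = aaaabbb
- aaaabbb has 4 a's and 3 b's; 4 ≠ 3, so it is not in L

The pumping lemma would require xy²z ∈ L, so this decomposition yields a contradiction.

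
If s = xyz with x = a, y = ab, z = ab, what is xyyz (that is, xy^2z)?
aababab

Given x = 'a', y = 'ab', z = 'ab' and i = 2:

xy^2z = x + y·y·...·y (2 times) + z
       = 'a' + 'ab'^2 + 'ab'
       = 'a' + 'abab' + 'ab'
       = 'aababab'

The pumped string is 'aababab' with length 7.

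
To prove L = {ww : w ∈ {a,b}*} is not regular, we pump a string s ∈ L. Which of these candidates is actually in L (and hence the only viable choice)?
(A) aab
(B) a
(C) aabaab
(C) aabaab

The pumping lemma is applied to a string s that lies in L, so first check membership of each option:
- (A) aab has odd length 3, so it cannot be written as ww and is not in L ✗
- (B) a has odd length 1, so it cannot be written as ww and is not in L ✗
- (C) aabaab splits into halves aab · aab, which are equal, so it is in L (w = aab) ✓

Only (C) aabaab is in L, so it is the only candidate that could play the role of s.
(In a complete proof one picks s in terms of the pumping length p so that |s| ≥ p is guaranteed; a fixed string like aabaab illustrates the shape of such an s.)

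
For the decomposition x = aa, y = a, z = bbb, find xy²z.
aaaabbb

Given x = 'aa', y = 'a', z = 'bbb' and i = 2:

xy^2z = x + y·y·...·y (2 times) + z
       = 'aa' + 'a'^2 + 'bbb'
       = 'aa' + 'aa' + 'bbb'
       = 'aaaabbb'

The pumped string is 'aaaabbb' with length 7.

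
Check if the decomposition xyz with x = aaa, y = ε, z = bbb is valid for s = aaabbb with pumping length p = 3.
Violated: |y| > 0

The decomposition x = aaa, y = ε, z = bbb for s = aaabbb with p = 3
violates the constraint: |y| > 0

|y| = 0, but the pumping lemma requires |y| > 0 (y must be non-empty).

Pumping lemma constraints:
1. xyz = s (decomposition is valid)
2. |xy| ≤ p
3. |y| > 0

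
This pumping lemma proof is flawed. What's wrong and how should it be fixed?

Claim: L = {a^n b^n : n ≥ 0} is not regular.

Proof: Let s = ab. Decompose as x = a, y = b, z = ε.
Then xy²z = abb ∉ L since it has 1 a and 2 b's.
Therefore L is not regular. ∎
Error: The string s = ab might be shorter than the pumping length p.

Correction: Choose s = a^p b^p to ensure |s| ≥ p. Also, the decomposition is wrong: with |xy| ≤ p, y cannot include b's when s starts with p a's.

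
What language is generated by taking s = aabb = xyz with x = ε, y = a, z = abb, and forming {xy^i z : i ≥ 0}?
{xy^i z : i ≥ 0} = {a^(i+1) b^2 : i ≥ 0} = {abb, aabb, aaabb, ...}

With x = ε, y = a, z = abb: Starting with aabb and pumping the first 'a' (z = abb keeps the second 'a'), we get strings with i+1 a's followed by 2 b's for i = 0, 1, 2, ...; note bb is not produced because z always contributes one a.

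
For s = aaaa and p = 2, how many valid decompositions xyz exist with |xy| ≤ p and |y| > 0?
3

For s = 'aaaa' with pumping length p = 2:

Constraints: |xy| ≤ 2, |y| > 0

Valid decompositions (|xy| ≤ p, |y| ≥ 1):
  • x='', y='a', z='aaa'
  • x='a', y='a', z='aa'
  • x='', y='aa', z='aa'

Total count: 3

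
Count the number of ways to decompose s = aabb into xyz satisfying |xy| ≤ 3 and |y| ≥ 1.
6

For s = 'aabb' with pumping length p = 3:

Constraints: |xy| ≤ 3, |y| > 0

Valid decompositions (|xy| ≤ p, |y| ≥ 1):
  • x='', y='a', z='abb'
  • x='a', y='a', z='bb'
  • x='', y='aa', z='bb'
  • x='aa', y='b', z='b'
  • x='a', y='ab', z='b'
  • x='', y='aab', z='b'

Total count: 6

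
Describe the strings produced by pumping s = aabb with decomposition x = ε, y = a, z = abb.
{xy^i z : i ≥ 0} = {a^(i+1) b^2 : i ≥ 0} = {abb, aabb, aaabb, ...}

With x = ε, y = a, z = abb: Starting with aabb and pumping the first 'a' (z = abb keeps the second 'a'), we get strings with i+1 a's followed by 2 b's for i = 0, 1, 2, ...; note bb is not produced because z always contributes one a.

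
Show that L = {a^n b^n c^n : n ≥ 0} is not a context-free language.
Assume for contradiction that L is context-free, and let p ≥ 1 be the pumping length given by the pumping lemma for CFLs.
Choose s = a^p b^p c^p. Then s ∈ L and |s| = 3p ≥ p.
By the CFL pumping lemma, s = uvxyz for some u, v, x, y, z with |vxy| ≤ p, |vy| ≥ 1, and uv^i xy^i z ∈ L for every i ≥ 0.

Because |vxy| ≤ p, the window vxy cannot contain both an a and a c: any substring of s containing both must include the entire block b^p plus at least one a and one c, so it has length ≥ p + 2 > p.
Hence at least one of the letters a, c does not occur in vy at all.

Take i = 0: the string uxz is obtained from s by deleting |vy| ≥ 1 symbols, so |uxz| = 3p − |vy| < 3p.
But the letter (a or c) that does not occur in vy still occurs exactly p times in uxz. Every string of L with exactly p copies of some letter is a^p b^p c^p, of length 3p. Since |uxz| < 3p, uxz ∉ L.

This contradicts the CFL pumping lemma, which requires uv^i xy^i z ∈ L for all i ≥ 0.
Hence L = {a^n b^n c^n : n ≥ 0} is not context-free. ∎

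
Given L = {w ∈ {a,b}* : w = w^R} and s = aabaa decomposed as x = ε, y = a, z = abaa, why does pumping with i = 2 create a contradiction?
xy²z = aaabaa ∉ L

Pumping with i = 2 replaces y = a by y² = aa:
- Original: s = xyz = aabaa; aabaa reversed is aabaa, the same string, so it is a palindrome and is in L
- Pumped: xy²z = ε · aa · abaa = aaabaa
- aaabaa reversed is aabaaa ≠ aaabaa, so it is not a palindrome and is not in L

The pumping lemma would require xy²z ∈ L, so this decomposition yields a contradiction.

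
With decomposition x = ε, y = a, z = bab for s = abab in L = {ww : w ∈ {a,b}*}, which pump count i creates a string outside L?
i = 3

xy³z = ε · aaa · bab = aaabab; aaabab has length 6; its halves are aaa and bab, which differ, so it is not in L.
(Other choices also work, e.g. i = 0, 2; only i = 1 is guaranteed to stay in L since xy¹z = s.)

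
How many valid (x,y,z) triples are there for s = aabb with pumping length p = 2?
3

For s = 'aabb' with pumping length p = 2:

Constraints: |xy| ≤ 2, |y| > 0

Valid decompositions (|xy| ≤ p, |y| ≥ 1):
  • x='', y='a', z='abb'
  • x='a', y='a', z='bb'
  • x='', y='aa', z='bb'

Total count: 3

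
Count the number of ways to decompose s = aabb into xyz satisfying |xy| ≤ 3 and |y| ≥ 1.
6

For s = 'aabb' with pumping length p = 3:

Constraints: |xy| ≤ 3, |y| > 0

Valid decompositions (|xy| ≤ p, |y| ≥ 1):
  • x='', y='a', z='abb'
  • x='a', y='a', z='bb'
  • x='', y='aa', z='bb'
  • x='aa', y='b', z='b'
  • x='a', y='ab', z='b'
  • x='', y='aab', z='b'

Total count: 6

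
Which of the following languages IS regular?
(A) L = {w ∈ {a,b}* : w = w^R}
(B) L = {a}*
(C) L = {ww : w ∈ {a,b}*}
(B) {a}*

(B) L = {a}* is regular.

This can be recognized by a finite automaton (DFA/NFA).
Regular expressions like {a}* define regular languages.

The other choices are not regular:
- {ww : w ∈ {a,b}*}: After pumping, the two halves no longer match
- {w ∈ {a,b}* : w = w^R}: After pumping, the string is no longer symmetric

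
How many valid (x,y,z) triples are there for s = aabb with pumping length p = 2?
3

For s = 'aabb' with pumping length p = 2:

Constraints: |xy| ≤ 2, |y| > 0

Valid decompositions (|xy| ≤ p, |y| ≥ 1):
  • x='', y='a', z='abb'
  • x='a', y='a', z='bb'
  • x='', y='aa', z='bb'

Total count: 3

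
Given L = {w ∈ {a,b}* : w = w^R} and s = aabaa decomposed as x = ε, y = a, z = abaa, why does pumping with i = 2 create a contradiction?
xy²z = aaabaa ∉ L

Pumping with i = 2 replaces y = a by y² = aa:
- Original: s = xyz = aabaa; aabaa reversed is aabaa, the same string, so it is a palindrome and is in L
- Pumped: xy²z = ε · aa · abaa = aaabaa
- aaabaa reversed is aabaaa ≠ aaabaa, so it is not a palindrome and is not in L

The pumping lemma would require xy²z ∈ L, so this decomposition yields a contradiction.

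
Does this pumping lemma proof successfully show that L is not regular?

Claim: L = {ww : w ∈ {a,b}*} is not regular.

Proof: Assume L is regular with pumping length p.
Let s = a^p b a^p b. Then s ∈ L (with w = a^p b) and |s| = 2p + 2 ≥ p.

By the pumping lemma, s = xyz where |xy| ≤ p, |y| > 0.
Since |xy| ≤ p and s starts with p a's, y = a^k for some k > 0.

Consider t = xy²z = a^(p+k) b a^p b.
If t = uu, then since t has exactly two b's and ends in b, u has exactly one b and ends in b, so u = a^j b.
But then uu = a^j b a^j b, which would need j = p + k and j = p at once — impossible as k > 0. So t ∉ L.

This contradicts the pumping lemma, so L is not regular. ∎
The proof is correct.

This proof is valid because:
1. s = a^p b a^p b is in L and is chosen in terms of p, so |s| ≥ p holds for every p
2. The decomposition analysis is correct: |xy| ≤ p forces y to lie inside the leading a's
3. The contradiction is valid: the argument shows a^(p+k) b a^p b cannot be split into two equal halves
4. The conclusion follows logically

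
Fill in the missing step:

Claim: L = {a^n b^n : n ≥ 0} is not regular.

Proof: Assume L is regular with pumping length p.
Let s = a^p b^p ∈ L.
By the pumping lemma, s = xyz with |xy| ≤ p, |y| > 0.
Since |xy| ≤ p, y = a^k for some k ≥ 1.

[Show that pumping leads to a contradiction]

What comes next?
Consider xy²z = a^(p+k) b^p.

Since k ≥ 1, we have p + k > p.
So xy²z has more a's than b's: (p+k) a's vs p b's.
This means xy²z ∉ L because a^n b^n requires equal counts.

This contradicts the pumping lemma which states xy²z ∈ L.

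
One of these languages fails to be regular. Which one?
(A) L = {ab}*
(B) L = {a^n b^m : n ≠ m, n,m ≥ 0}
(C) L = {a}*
(B) {a^n b^m : n ≠ m, n,m ≥ 0}

(B) L = {a^n b^m : n ≠ m, n,m ≥ 0} is NOT regular.

The pumping lemma can be used to prove this:
After pumping a's, we can make n = m

The other languages are regular because they can be recognized by finite automata.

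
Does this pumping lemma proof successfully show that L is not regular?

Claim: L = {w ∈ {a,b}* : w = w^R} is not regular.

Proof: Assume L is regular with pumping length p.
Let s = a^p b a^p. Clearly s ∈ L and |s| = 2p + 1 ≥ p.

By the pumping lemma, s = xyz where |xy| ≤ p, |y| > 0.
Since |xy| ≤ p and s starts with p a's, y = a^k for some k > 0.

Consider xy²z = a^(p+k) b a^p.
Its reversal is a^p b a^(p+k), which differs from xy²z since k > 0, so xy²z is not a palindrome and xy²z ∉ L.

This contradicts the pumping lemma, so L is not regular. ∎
The proof is correct.

This proof is valid because:
1. s = a^p b a^p is in L and is chosen in terms of p, so |s| ≥ p holds for every p
2. The decomposition analysis is correct: |xy| ≤ p forces y to lie inside the leading a's
3. The contradiction is valid: a^(p+k) b a^p has more a's before the b than after it, so it is not a palindrome
4. The conclusion follows logically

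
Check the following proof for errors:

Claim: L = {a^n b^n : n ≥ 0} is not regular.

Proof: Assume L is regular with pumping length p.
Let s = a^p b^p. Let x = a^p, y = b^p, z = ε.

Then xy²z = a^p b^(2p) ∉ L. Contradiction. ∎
The proof is INCORRECT.

Error: The decomposition violates |xy| ≤ p.
With x = a^p and y = b^p, we have |xy| = 2p > p.
The pumping lemma requires |xy| ≤ p, so y must be within the first p characters.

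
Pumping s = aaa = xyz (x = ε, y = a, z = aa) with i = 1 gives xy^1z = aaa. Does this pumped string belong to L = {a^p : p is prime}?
Yes

xy¹z = ε · a · aa = aaa.
aaa has length 3, which is prime, so it is in L.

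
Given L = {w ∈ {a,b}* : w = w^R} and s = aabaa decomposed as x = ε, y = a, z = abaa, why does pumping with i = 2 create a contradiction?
xy²z = aaabaa ∉ L

Pumping with i = 2 replaces y = a by y² = aa:
- Original: s = xyz = aabaa; aabaa reversed is aabaa, the same string, so it is a palindrome and is in L
- Pumped: xy²z = ε · aa · abaa = aaabaa
- aaabaa reversed is aabaaa ≠ aaabaa, so it is not a palindrome and is not in L

The pumping lemma would require xy²z ∈ L, so this decomposition yields a contradiction.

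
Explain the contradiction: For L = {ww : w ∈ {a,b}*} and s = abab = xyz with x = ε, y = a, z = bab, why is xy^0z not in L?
xy⁰z = bab ∉ L

Pumping with i = 0 replaces y = a by y⁰ = ε:
- Original: s = xyz = abab; abab splits into halves ab · ab, which are equal, so it is in L (w = ab)
- Pumped: xy⁰z = ε · ε · bab = bab
- bab has odd length 3, so it cannot be written as ww and is not in L

The pumping lemma would require xy⁰z ∈ L, so this decomposition yields a contradiction.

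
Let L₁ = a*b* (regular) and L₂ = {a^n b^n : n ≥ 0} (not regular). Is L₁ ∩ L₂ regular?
No — L₁ ∩ L₂ is not regular.

Every string a^n b^n already lies in a*b*, so L₁ ∩ L₂ = {a^n b^n : n ≥ 0} = L₂ itself, which is the standard non-regular language (pump s = a^p b^p).

Note that the bare facts "L₁ regular, L₂ non-regular" do not settle the question by themselves: the closure of regular languages under ∪, ∩, complement and difference applies only when BOTH operands are regular. With a non-regular operand the result can come out regular or non-regular depending on the specific languages, so one has to work out L₁ ∩ L₂ for this particular pair, as above.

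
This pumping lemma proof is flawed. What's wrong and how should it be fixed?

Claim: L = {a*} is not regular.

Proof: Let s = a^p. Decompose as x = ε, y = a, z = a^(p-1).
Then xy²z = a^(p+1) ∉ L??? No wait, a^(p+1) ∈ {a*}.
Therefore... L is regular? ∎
Error: The proof attempts to show a*  is not regular, but a* IS regular!

Correction: a* is a regular language (recognized by a simple DFA with one accepting state and self-loop on 'a'). The pumping lemma can only prove non-regularity, not regularity. For regular languages, pumping always works.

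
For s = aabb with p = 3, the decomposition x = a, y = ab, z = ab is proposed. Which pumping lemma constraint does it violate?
Violated: xyz = s

The decomposition x = a, y = ab, z = ab for s = aabb with p = 3
violates the constraint: xyz = s

xyz = 'a' + 'ab' + 'ab' = 'aabab' ≠ 'aabb' = s. The decomposition doesn't reconstruct s.

Pumping lemma constraints:
1. xyz = s (decomposition is valid)
2. |xy| ≤ p
3. |y| > 0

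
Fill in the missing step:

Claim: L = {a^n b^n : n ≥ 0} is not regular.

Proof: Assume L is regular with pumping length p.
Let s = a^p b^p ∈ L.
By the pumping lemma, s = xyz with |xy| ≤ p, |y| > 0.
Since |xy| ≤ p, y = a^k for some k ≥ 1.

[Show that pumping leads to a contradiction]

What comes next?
Consider xy²z = a^(p+k) b^p.

Since k ≥ 1, we have p + k > p.
So xy²z has more a's than b's: (p+k) a's vs p b's.
This means xy²z ∉ L because a^n b^n requires equal counts.

This contradicts the pumping lemma which states xy²z ∈ L.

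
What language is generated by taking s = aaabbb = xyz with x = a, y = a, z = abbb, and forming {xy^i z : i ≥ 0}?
{xy^i z : i ≥ 0} = {a^(2+i) b^3 : i ≥ 0} = {aabbb, aaabbb, aaaabbb, ...}

With x = a, y = a, z = abbb: Starting with aaabbb and pumping the second 'a', we get strings with 2+i a's followed by 3 b's for i = 0, 1, 2, ...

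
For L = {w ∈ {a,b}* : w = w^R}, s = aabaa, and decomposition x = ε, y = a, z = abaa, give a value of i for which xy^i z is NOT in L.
i = 0

xy⁰z = ε · ε · abaa = abaa; abaa reversed is aaba ≠ abaa, so it is not a palindrome and is not in L.
(Other choices also work, e.g. i = 2, 3; only i = 1 is guaranteed to stay in L since xy¹z = s.)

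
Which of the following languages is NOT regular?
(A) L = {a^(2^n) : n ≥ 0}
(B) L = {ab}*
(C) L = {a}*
(A) {a^(2^n) : n ≥ 0}

(A) L = {a^(2^n) : n ≥ 0} is NOT regular.

The pumping lemma can be used to prove this:
After pumping, length is no longer a power of 2

The other languages are regular because they can be recognized by finite automata.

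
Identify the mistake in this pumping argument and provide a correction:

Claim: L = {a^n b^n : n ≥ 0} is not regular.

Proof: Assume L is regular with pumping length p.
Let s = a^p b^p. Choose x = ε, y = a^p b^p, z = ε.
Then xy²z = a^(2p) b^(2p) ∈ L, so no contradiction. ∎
Error: The decomposition violates |xy| ≤ p. With y = a^p b^p, |xy| = |y| = 2p > p. (The proof also miscomputes xy²z, which would be a^p b^p a^p b^p rather than a^(2p) b^(2p), and it wrongly treats one harmless decomposition as settling the matter — the prover does not get to choose the decomposition.)

Correction: The pumping lemma requires |xy| ≤ p, and the argument must handle every decomposition satisfying |xy| ≤ p, |y| ≥ 1. Since s starts with p a's, any such y consists only of a's, say y = a^k with k ≥ 1. Then xy²z = a^(p+k) b^p has unequal numbers of a's and b's, so xy²z ∉ L — the required contradiction.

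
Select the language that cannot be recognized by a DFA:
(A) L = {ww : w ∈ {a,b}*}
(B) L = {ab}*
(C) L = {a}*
(A) {ww : w ∈ {a,b}*}

(A) L = {ww : w ∈ {a,b}*} is NOT regular.

The pumping lemma can be used to prove this:
After pumping, the two halves no longer match

The other languages are regular because they can be recognized by finite automata.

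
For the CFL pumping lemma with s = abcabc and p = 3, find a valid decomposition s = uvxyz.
u='ab', v='c', x='a', y='b', z='c'

For s = abcabc with pumping length p = 3:

One valid decomposition:
- u = 'ab'
- v = 'c'
- x = 'a'
- y = 'b'
- z = 'c'

Verification:
- uvxyz = 'ab' + 'c' + 'a' + 'b' + 'c' = abcabc ✓
- |vxy| = |'cab'| = 3 ≤ 3 ✓
- |vy| = |'cb'| = 2 > 0 ✓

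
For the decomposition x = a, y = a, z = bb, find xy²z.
aaabb

Given x = 'a', y = 'a', z = 'bb' and i = 2:

xy^2z = x + y·y·...·y (2 times) + z
       = 'a' + 'a'^2 + 'bb'
       = 'a' + 'aa' + 'bb'
       = 'aaabb'

The pumped string is 'aaabb' with length 5.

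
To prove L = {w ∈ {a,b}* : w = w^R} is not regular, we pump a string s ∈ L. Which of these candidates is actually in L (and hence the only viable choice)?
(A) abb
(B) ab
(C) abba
(C) abba

The pumping lemma is applied to a string s that lies in L, so first check membership of each option:
- (A) abb reversed is bba ≠ abb, so it is not a palindrome and is not in L ✗
- (B) ab reversed is ba ≠ ab, so it is not a palindrome and is not in L ✗
- (C) abba reversed is abba, the same string, so it is a palindrome and is in L ✓

Only (C) abba is in L, so it is the only candidate that could play the role of s.
(In a complete proof one picks s in terms of the pumping length p so that |s| ≥ p is guaranteed; a fixed string like abba illustrates the shape of such an s.)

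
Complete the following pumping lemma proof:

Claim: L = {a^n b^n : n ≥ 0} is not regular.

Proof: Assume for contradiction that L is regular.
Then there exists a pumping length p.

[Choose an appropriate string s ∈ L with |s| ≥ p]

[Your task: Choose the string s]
s = a^p b^p

This string is in L (has equal a's and b's) and has length 2p ≥ p.
Any decomposition xyz with |xy| ≤ p means y consists only of a's,
so pumping will unbalance the counts.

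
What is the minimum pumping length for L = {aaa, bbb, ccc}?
p = 4

For a finite language L, the pumping lemma holds vacuously if p > max|s| for s ∈ L.

The longest string in L = {aaa, bbb, ccc} has length 3.
If p = 4, then no string s ∈ L has |s| ≥ p, so the condition is vacuously true.

The minimum pumping length is p = 4.

Why no smaller p works: for any p ≤ 3, the longest string s ∈ L has |s| = 3 ≥ p, so it would
have to be pumpable; but pumping up (i = 2, 3, ...) produces ever longer strings, which cannot all lie in the
finite language L. So the pumping property fails for every p ≤ 3.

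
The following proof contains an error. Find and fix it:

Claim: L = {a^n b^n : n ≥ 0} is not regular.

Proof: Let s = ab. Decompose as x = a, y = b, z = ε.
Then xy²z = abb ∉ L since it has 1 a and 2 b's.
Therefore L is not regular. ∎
Error: The string s = ab might be shorter than the pumping length p.

Correction: Choose s = a^p b^p to ensure |s| ≥ p. Also, the decomposition is wrong: with |xy| ≤ p, y cannot include b's when s starts with p a's.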